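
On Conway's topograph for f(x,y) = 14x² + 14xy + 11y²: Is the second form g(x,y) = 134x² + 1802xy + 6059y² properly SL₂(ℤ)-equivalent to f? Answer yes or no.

D₁ = -420, D₂ = -420
f: flip: (14,14,11)→(11,-14,14)
f: translate: b→8 (≡-14 mod 22), so (11,-14,14)→(11,8,11)
f: reduced (well bottom): (11,8,11) with a≤c, −a<b≤a
g: translate: b→-74 (≡1802 mod 268), so (134,1802,6059)→(134,-74,11)
g: flip: (134,-74,11)→(11,74,134)
g: translate: b→8 (≡74 mod 22), so (11,74,134)→(11,8,11)
g: reduced (well bottom): (11,8,11) with a≤c, −a<b≤a
reduced forms (11, 8, 11) vs (11, 8, 11) ⇒ equivalent

yes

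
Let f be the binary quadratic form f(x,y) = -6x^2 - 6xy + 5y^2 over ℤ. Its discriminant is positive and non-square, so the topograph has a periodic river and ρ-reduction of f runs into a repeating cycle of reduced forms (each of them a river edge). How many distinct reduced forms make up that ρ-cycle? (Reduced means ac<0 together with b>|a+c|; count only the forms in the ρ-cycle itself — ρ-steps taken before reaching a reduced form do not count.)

D = 156, ⌊√D⌋ = 12
descent: ρ → (5,6,-6)  [lands on river]
river: ρ → (-6,6,5)
river: ρ → (5,4,-7)
river: ρ → (-7,10,2)
river: ρ → (2,10,-7)
river: ρ → (-7,4,5)
ρ-cycle length = 6 (tail of 1 descent step not counted)

6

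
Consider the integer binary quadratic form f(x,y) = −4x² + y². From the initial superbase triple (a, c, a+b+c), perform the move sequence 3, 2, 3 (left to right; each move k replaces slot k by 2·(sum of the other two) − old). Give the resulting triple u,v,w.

start (-4,1,-3) = (f(1,0),f(0,1),f(1,1))
replace slot 3: 2·((-4)+1) − (-3) = -3 → (-4,1,-3)
replace slot 2: 2·((-4)+(-3)) − 1 = -15 → (-4,-15,-3)
replace slot 3: 2·((-4)+(-15)) − (-3) = -35 → (-4,-15,-35)

-4,-15,-35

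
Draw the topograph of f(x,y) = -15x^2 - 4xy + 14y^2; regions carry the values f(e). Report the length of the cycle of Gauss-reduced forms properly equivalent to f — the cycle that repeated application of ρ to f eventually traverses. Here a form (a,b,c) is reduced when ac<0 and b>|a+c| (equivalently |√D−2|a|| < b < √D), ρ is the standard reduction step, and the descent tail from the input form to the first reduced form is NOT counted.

D = 856, ⌊√D⌋ = 29
descent: ρ → (14,4,-15)  [lands on river]
river: ρ → (-15,26,3)
river: ρ → (3,28,-6)
river: ρ → (-6,20,19)
river: ρ → (19,18,-7)
river: ρ → (-7,24,10)
river: ρ → (10,16,-15)
river: ρ → (-15,14,11)
river: ρ → (11,8,-18)
river: ρ → (-18,28,1)
river: ρ → (1,28,-18)
river: ρ → (-18,8,11)
river: ρ → (11,14,-15)
river: ρ → (-15,16,10)
river: ρ → (10,24,-7)
river: ρ → (-7,18,19)
river: ρ → (19,20,-6)
river: ρ → (-6,28,3)
river: ρ → (3,26,-15)
river: ρ → (-15,4,14)
river: ρ → (14,24,-5)
river: ρ → (-5,26,9)
river: ρ → (9,28,-2)
river: ρ → (-2,28,9)
river: ρ → (9,26,-5)
river: ρ → (-5,24,14)
ρ-cycle length = 26 (tail of 1 descent step not counted)

26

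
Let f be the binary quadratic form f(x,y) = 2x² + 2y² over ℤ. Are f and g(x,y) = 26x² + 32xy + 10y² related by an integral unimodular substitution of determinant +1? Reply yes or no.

D₁ = -16, D₂ = -16
f: reduced (well bottom): (2,0,2) with a≤c, −a<b≤a
g: translate: b→-20 (≡32 mod 52), so (26,32,10)→(26,-20,4)
g: flip: (26,-20,4)→(4,20,26)
g: translate: b→4 (≡20 mod 8), so (4,20,26)→(4,4,2)
g: flip: (4,4,2)→(2,-4,4)
g: translate: b→0 (≡-4 mod 4), so (2,-4,4)→(2,0,2)
g: reduced (well bottom): (2,0,2) with a≤c, −a<b≤a
reduced forms (2, 0, 2) vs (2, 0, 2) ⇒ equivalent

yes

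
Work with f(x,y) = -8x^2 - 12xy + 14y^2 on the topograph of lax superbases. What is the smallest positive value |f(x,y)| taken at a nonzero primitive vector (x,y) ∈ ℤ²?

descent: ρ → (14,12,-8)  [lands on river]
river: ρ → (-8,20,6)
river: ρ → (6,16,-14)
river: ρ → (-14,12,8)
river: ρ → (8,20,-6)
river: ρ → (-6,16,14)
closes: descent 1, river 6
min |a| on river = 6

6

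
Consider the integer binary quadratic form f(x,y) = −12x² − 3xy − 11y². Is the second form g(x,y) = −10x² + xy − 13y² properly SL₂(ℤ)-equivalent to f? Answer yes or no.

D₁ = -519, D₂ = -519
f is negative-definite; reduce −f:
−f: flip: (12,3,11)→(11,-3,12)
−f: reduced (well bottom): (11,-3,12) with a≤c, −a<b≤a
flip sign back: reduced form of f is (-11,3,-12)
g is negative-definite; reduce −g:
−g: reduced (well bottom): (10,-1,13) with a≤c, −a<b≤a
flip sign back: reduced form of g is (-10,1,-13)
reduced forms (-11, 3, -12) vs (-10, 1, -13) ⇒ inequivalent

no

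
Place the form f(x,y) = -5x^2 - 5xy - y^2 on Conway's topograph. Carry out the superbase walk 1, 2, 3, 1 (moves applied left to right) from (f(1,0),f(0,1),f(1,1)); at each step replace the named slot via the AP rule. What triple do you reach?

start (-5,-1,-11) = (f(1,0),f(0,1),f(1,1))
replace slot 1: 2·((-1)+(-11)) − (-5) = -19 → (-19,-1,-11)
replace slot 2: 2·((-19)+(-11)) − (-1) = -59 → (-19,-59,-11)
replace slot 3: 2·((-19)+(-59)) − (-11) = -145 → (-19,-59,-145)
replace slot 1: 2·((-59)+(-145)) − (-19) = -389 → (-389,-59,-145)

-389,-59,-145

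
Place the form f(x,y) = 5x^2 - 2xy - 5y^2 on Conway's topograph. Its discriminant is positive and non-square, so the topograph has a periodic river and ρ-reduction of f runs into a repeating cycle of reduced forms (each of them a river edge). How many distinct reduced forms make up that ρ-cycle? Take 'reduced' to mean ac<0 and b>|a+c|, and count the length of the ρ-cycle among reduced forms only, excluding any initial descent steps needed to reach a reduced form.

D = 104, ⌊√D⌋ = 10
descent: ρ → (-5,2,5)  [lands on river]
river: ρ → (5,8,-2)
river: ρ → (-2,8,5)
river: ρ → (5,2,-5)
river: ρ → (-5,8,2)
river: ρ → (2,8,-5)
ρ-cycle length = 6 (tail of 1 descent step not counted)

6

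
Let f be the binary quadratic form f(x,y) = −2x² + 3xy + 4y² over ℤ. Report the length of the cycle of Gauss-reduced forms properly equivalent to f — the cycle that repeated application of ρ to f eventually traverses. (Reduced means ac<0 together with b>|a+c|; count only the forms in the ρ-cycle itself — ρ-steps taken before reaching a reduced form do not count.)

D = 41, ⌊√D⌋ = 6
river: ρ → (4,5,-1)
river: ρ → (-1,5,4)
river: ρ → (4,3,-2)
river: ρ → (-2,5,2)
river: ρ → (2,3,-4)
river: ρ → (-4,5,1)
river: ρ → (1,5,-4)
river: ρ → (-4,3,2)
river: ρ → (2,5,-2)
river: ρ → (-2,3,4)
ρ-cycle length = 10 (tail of 0 descent steps not counted)

10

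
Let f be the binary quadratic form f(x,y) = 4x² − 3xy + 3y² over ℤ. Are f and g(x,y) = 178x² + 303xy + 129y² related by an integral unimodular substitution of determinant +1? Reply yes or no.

D₁ = -39, D₂ = -39
f: flip: (4,-3,3)→(3,3,4)
f: reduced (well bottom): (3,3,4) with a≤c, −a<b≤a
g: translate: b→-53 (≡303 mod 356), so (178,303,129)→(178,-53,4)
g: flip: (178,-53,4)→(4,53,178)
g: translate: b→-3 (≡53 mod 8), so (4,53,178)→(4,-3,3)
g: flip: (4,-3,3)→(3,3,4)
g: reduced (well bottom): (3,3,4) with a≤c, −a<b≤a
reduced forms (3, 3, 4) vs (3, 3, 4) ⇒ equivalent

yes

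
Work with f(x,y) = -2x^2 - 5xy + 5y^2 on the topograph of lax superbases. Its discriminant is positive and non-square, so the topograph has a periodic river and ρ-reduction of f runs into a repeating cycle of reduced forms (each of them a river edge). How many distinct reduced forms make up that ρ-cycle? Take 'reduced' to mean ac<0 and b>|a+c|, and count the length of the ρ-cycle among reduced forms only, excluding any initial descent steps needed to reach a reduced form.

D = 65, ⌊√D⌋ = 8
descent: ρ → (5,5,-2)  [lands on river]
river: ρ → (-2,7,2)
river: ρ → (2,5,-5)
river: ρ → (-5,5,2)
river: ρ → (2,7,-2)
river: ρ → (-2,5,5)
ρ-cycle length = 6 (tail of 1 descent step not counted)

6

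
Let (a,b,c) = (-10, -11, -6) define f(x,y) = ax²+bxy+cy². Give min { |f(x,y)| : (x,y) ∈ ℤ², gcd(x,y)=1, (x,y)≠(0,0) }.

translate: b→-9 (≡11 mod 20), so (10,11,6)→(10,-9,5)
flip: (10,-9,5)→(5,9,10)
translate: b→-1 (≡9 mod 10), so (5,9,10)→(5,-1,6)
reduced (well bottom): (5,-1,6) with a≤c, −a<b≤a
well minimum |f| = |-5| = 5 (negative-definite)

5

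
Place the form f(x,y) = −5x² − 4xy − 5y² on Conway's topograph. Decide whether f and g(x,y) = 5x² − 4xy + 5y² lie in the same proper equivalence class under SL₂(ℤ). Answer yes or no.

D₁ = -84, D₂ = -84
f is negative-definite; reduce −f:
−f: reduced (well bottom): (5,4,5) with a≤c, −a<b≤a
flip sign back: reduced form of f is (-5,-4,-5)
g: flip: (5,-4,5)→(5,4,5)
g: reduced (well bottom): (5,4,5) with a≤c, −a<b≤a
reduced forms (-5, -4, -5) vs (5, 4, 5) ⇒ inequivalent

no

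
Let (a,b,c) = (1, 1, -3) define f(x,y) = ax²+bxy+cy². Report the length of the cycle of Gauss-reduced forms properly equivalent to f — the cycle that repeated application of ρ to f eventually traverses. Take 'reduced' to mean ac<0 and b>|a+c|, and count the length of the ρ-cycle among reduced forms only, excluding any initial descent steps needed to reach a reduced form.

D = 13, ⌊√D⌋ = 3
descent: ρ → (-3,-1,1)
descent: ρ → (1,3,-1)  [lands on river]
river: ρ → (-1,3,1)
ρ-cycle length = 2 (tail of 2 descent steps not counted)

2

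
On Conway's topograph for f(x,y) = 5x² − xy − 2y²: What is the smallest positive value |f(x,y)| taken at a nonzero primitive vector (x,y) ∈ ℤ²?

descent: ρ → (-2,5,2)  [lands on river]
river: ρ → (2,3,-4)
river: ρ → (-4,5,1)
river: ρ → (1,5,-4)
river: ρ → (-4,3,2)
river: ρ → (2,5,-2)
river: ρ → (-2,3,4)
river: ρ → (4,5,-1)
river: ρ → (-1,5,4)
river: ρ → (4,3,-2)
closes: descent 1, river 10
min |a| on river = 1

1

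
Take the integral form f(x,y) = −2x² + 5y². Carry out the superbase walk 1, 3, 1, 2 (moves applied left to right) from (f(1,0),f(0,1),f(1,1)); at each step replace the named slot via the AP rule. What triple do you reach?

start (-2,5,3) = (f(1,0),f(0,1),f(1,1))
replace slot 1: 2·(5+3) − (-2) = 18 → (18,5,3)
replace slot 3: 2·(18+5) − 3 = 43 → (18,5,43)
replace slot 1: 2·(5+43) − 18 = 78 → (78,5,43)
replace slot 2: 2·(78+43) − 5 = 237 → (78,237,43)

78,237,43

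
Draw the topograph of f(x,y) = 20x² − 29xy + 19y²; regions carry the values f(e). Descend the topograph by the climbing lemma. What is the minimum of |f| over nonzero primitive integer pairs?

translate: b→11 (≡-29 mod 40), so (20,-29,19)→(20,11,10)
flip: (20,11,10)→(10,-11,20)
translate: b→9 (≡-11 mod 20), so (10,-11,20)→(10,9,19)
reduced (well bottom): (10,9,19) with a≤c, −a<b≤a
well minimum = a = 10

10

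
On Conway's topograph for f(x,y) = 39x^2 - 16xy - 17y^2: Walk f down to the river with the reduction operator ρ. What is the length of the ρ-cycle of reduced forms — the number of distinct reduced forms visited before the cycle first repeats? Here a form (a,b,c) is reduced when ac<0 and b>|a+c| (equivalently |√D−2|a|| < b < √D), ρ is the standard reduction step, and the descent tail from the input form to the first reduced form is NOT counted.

D = 2908, ⌊√D⌋ = 53
descent: ρ → (-17,50,6)  [lands on river]
river: ρ → (6,46,-33)
river: ρ → (-33,20,19)
river: ρ → (19,18,-34)
river: ρ → (-34,50,3)
river: ρ → (3,52,-17)
ρ-cycle length = 6 (tail of 1 descent step not counted)

6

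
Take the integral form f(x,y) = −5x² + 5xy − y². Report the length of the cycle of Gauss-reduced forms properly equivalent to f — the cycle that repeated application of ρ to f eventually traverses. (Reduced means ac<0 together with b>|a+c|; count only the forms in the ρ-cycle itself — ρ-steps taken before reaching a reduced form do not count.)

D = 5, ⌊√D⌋ = 2
descent: ρ → (-1,1,1)  [lands on river]
river: ρ → (1,1,-1)
ρ-cycle length = 2 (tail of 1 descent step not counted)

2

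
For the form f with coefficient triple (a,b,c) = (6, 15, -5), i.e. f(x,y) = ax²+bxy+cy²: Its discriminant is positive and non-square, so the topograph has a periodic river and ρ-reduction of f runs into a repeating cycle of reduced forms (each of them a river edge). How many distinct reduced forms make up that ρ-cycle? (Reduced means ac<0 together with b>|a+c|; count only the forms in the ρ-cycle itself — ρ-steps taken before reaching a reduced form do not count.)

D = 345, ⌊√D⌋ = 18
river: ρ → (-5,15,6)
river: ρ → (6,9,-11)
river: ρ → (-11,13,4)
river: ρ → (4,11,-14)
river: ρ → (-14,17,1)
river: ρ → (1,17,-14)
river: ρ → (-14,11,4)
river: ρ → (4,13,-11)
river: ρ → (-11,9,6)
river: ρ → (6,15,-5)
ρ-cycle length = 10 (tail of 0 descent steps not counted)

10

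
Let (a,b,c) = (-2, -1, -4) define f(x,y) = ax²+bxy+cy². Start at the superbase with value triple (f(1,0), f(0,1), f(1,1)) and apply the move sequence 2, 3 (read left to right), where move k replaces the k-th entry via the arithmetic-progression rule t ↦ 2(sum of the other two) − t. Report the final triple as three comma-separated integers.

start (-2,-4,-7) = (f(1,0),f(0,1),f(1,1))
replace slot 2: 2·((-2)+(-7)) − (-4) = -14 → (-2,-14,-7)
replace slot 3: 2·((-2)+(-14)) − (-7) = -25 → (-2,-14,-25)

-2,-14,-25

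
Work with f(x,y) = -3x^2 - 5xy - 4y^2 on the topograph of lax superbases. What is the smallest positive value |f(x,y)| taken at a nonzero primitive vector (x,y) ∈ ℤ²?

translate: b→-1 (≡5 mod 6), so (3,5,4)→(3,-1,2)
flip: (3,-1,2)→(2,1,3)
reduced (well bottom): (2,1,3) with a≤c, −a<b≤a
well minimum |f| = |-2| = 2 (negative-definite)

2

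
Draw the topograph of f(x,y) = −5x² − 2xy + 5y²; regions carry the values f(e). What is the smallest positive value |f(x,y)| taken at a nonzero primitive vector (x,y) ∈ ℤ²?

descent: ρ → (5,2,-5)  [lands on river]
river: ρ → (-5,8,2)
river: ρ → (2,8,-5)
river: ρ → (-5,2,5)
river: ρ → (5,8,-2)
river: ρ → (-2,8,5)
closes: descent 1, river 6
min |a| on river = 2

2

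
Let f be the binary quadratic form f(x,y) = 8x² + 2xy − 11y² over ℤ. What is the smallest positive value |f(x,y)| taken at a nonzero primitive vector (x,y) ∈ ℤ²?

descent: ρ → (-11,-2,8)
descent: ρ → (8,18,-1)  [lands on river]
river: ρ → (-1,18,8)
river: ρ → (8,14,-5)
river: ρ → (-5,16,5)
river: ρ → (5,14,-8)
river: ρ → (-8,18,1)
river: ρ → (1,18,-8)
river: ρ → (-8,14,5)
river: ρ → (5,16,-5)
river: ρ → (-5,14,8)
closes: descent 2, river 10
min |a| on river = 1

1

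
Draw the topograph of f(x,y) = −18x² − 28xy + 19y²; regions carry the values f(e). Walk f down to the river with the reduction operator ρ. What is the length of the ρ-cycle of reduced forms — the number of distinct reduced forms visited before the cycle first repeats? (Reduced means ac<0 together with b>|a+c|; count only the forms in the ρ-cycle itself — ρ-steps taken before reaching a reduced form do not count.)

D = 2152, ⌊√D⌋ = 46
descent: ρ → (19,28,-18)  [lands on river]
river: ρ → (-18,44,3)
river: ρ → (3,46,-3)
river: ρ → (-3,44,18)
river: ρ → (18,28,-19)
river: ρ → (-19,10,27)
river: ρ → (27,44,-2)
river: ρ → (-2,44,27)
river: ρ → (27,10,-19)
river: ρ → (-19,28,18)
river: ρ → (18,44,-3)
river: ρ → (-3,46,3)
river: ρ → (3,44,-18)
river: ρ → (-18,28,19)
river: ρ → (19,10,-27)
river: ρ → (-27,44,2)
river: ρ → (2,44,-27)
river: ρ → (-27,10,19)
ρ-cycle length = 18 (tail of 1 descent step not counted)

18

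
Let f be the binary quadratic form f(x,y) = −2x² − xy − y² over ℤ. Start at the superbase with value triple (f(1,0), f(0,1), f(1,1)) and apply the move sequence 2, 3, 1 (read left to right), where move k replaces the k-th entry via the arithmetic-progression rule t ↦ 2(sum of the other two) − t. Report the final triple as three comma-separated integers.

start (-2,-1,-4) = (f(1,0),f(0,1),f(1,1))
replace slot 2: 2·((-2)+(-4)) − (-1) = -11 → (-2,-11,-4)
replace slot 3: 2·((-2)+(-11)) − (-4) = -22 → (-2,-11,-22)
replace slot 1: 2·((-11)+(-22)) − (-2) = -64 → (-64,-11,-22)

-64,-11,-22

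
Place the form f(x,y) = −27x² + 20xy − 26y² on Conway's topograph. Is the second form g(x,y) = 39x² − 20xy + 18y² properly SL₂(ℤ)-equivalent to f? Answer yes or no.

D₁ = -2408, D₂ = -2408
f is negative-definite; reduce −f:
−f: flip: (27,-20,26)→(26,20,27)
−f: reduced (well bottom): (26,20,27) with a≤c, −a<b≤a
flip sign back: reduced form of f is (-26,-20,-27)
g: flip: (39,-20,18)→(18,20,39)
g: translate: b→-16 (≡20 mod 36), so (18,20,39)→(18,-16,37)
g: reduced (well bottom): (18,-16,37) with a≤c, −a<b≤a
reduced forms (-26, -20, -27) vs (18, -16, 37) ⇒ inequivalent

no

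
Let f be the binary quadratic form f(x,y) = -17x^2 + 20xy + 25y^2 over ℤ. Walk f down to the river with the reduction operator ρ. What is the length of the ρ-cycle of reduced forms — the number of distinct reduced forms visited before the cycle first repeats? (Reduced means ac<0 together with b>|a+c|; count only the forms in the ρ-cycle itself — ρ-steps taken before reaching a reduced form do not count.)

D = 2100, ⌊√D⌋ = 45
river: ρ → (25,30,-12)
river: ρ → (-12,42,7)
river: ρ → (7,42,-12)
river: ρ → (-12,30,25)
river: ρ → (25,20,-17)
river: ρ → (-17,14,28)
river: ρ → (28,42,-3)
river: ρ → (-3,42,28)
river: ρ → (28,14,-17)
river: ρ → (-17,20,25)
ρ-cycle length = 10 (tail of 0 descent steps not counted)

10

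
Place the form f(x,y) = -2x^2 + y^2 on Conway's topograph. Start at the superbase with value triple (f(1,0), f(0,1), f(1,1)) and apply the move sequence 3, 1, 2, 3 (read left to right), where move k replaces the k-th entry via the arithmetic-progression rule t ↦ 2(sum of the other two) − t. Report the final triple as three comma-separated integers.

start (-2,1,-1) = (f(1,0),f(0,1),f(1,1))
replace slot 3: 2·((-2)+1) − (-1) = -1 → (-2,1,-1)
replace slot 1: 2·(1+(-1)) − (-2) = 2 → (2,1,-1)
replace slot 2: 2·(2+(-1)) − 1 = 1 → (2,1,-1)
replace slot 3: 2·(2+1) − (-1) = 7 → (2,1,7)

2,1,7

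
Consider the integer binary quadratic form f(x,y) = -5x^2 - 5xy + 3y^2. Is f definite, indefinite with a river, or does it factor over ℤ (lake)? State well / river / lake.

D = b²−4ac = (-5)² − 4·(-5)·3 = 85
D > 0 non-square ⇒ indefinite ⇒ periodic river

river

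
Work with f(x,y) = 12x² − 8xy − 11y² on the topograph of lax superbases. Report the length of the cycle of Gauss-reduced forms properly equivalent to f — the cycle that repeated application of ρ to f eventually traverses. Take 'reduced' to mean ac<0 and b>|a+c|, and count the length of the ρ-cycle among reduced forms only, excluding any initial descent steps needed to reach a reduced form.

D = 592, ⌊√D⌋ = 24
descent: ρ → (-11,8,12)  [lands on river]
river: ρ → (12,16,-7)
river: ρ → (-7,12,16)
river: ρ → (16,20,-3)
river: ρ → (-3,22,9)
river: ρ → (9,14,-11)
ρ-cycle length = 6 (tail of 1 descent step not counted)

6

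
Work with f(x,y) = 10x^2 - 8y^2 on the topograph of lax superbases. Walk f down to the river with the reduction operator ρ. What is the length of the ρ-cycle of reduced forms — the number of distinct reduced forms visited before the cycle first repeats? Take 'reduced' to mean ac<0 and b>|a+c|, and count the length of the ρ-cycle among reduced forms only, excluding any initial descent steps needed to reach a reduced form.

D = 320, ⌊√D⌋ = 17
descent: ρ → (-8,16,2)  [lands on river]
river: ρ → (2,16,-8)
ρ-cycle length = 2 (tail of 1 descent step not counted)

2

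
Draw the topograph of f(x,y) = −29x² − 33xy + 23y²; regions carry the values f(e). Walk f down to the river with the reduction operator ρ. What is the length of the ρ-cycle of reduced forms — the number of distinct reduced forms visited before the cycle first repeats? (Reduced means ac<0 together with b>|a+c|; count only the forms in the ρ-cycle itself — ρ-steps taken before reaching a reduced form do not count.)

D = 3757, ⌊√D⌋ = 61
descent: ρ → (23,33,-29)  [lands on river]
river: ρ → (-29,25,27)
river: ρ → (27,29,-27)
river: ρ → (-27,25,29)
river: ρ → (29,33,-23)
river: ρ → (-23,59,3)
river: ρ → (3,61,-3)
river: ρ → (-3,59,23)
ρ-cycle length = 8 (tail of 1 descent step not counted)

8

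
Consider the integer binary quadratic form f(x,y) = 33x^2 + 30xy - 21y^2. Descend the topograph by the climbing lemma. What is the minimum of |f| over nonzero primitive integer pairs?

river: ρ → (-21,54,9)
river: ρ → (9,54,-21)
river: ρ → (-21,30,33)
river: ρ → (33,36,-18)
river: ρ → (-18,36,33)
river: ρ → (33,30,-21)
closes: descent 0, river 6
min |a| on river = 9

9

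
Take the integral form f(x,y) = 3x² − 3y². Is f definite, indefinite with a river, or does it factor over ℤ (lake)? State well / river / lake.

D = b²−4ac = 0² − 4·3·(-3) = 36
D = 6² is a perfect square ⇒ form factors over ℤ ⇒ lakes

lake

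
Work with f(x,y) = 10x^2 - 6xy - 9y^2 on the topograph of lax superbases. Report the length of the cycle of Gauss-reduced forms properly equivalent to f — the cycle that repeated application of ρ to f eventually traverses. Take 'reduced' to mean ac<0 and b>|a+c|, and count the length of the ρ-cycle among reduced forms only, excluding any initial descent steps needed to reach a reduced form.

D = 396, ⌊√D⌋ = 19
descent: ρ → (-9,6,10)  [lands on river]
river: ρ → (10,14,-5)
river: ρ → (-5,16,7)
river: ρ → (7,12,-9)
ρ-cycle length = 4 (tail of 1 descent step not counted)

4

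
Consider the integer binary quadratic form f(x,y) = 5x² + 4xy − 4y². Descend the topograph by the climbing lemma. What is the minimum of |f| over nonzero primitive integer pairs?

river: ρ → (-4,4,5)
river: ρ → (5,6,-3)
river: ρ → (-3,6,5)
river: ρ → (5,4,-4)
closes: descent 0, river 4
min |a| on river = 3

3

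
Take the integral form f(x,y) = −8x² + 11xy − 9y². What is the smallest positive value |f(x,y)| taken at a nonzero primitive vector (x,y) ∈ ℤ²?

translate: b→5 (≡-11 mod 16), so (8,-11,9)→(8,5,6)
flip: (8,5,6)→(6,-5,8)
reduced (well bottom): (6,-5,8) with a≤c, −a<b≤a
well minimum |f| = |-6| = 6 (negative-definite)

6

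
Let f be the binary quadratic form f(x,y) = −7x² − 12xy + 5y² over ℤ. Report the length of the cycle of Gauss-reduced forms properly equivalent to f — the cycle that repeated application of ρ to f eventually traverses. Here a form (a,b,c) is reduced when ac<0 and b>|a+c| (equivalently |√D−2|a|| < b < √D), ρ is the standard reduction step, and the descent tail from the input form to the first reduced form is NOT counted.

D = 284, ⌊√D⌋ = 16
descent: ρ → (5,12,-7)  [lands on river]
river: ρ → (-7,16,1)
river: ρ → (1,16,-7)
river: ρ → (-7,12,5)
river: ρ → (5,8,-11)
river: ρ → (-11,14,2)
river: ρ → (2,14,-11)
river: ρ → (-11,8,5)
ρ-cycle length = 8 (tail of 1 descent step not counted)

8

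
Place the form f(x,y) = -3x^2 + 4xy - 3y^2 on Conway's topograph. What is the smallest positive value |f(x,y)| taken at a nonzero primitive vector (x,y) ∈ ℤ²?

translate: b→2 (≡-4 mod 6), so (3,-4,3)→(3,2,2)
flip: (3,2,2)→(2,-2,3)
translate: b→2 (≡-2 mod 4), so (2,-2,3)→(2,2,3)
reduced (well bottom): (2,2,3) with a≤c, −a<b≤a
well minimum |f| = |-2| = 2 (negative-definite)

2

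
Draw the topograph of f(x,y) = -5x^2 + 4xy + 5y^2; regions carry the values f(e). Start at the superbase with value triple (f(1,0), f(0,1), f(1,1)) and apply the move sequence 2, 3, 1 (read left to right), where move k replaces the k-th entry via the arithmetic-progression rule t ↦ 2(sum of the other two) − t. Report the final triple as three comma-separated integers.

start (-5,5,4) = (f(1,0),f(0,1),f(1,1))
replace slot 2: 2·((-5)+4) − 5 = -7 → (-5,-7,4)
replace slot 3: 2·((-5)+(-7)) − 4 = -28 → (-5,-7,-28)
replace slot 1: 2·((-7)+(-28)) − (-5) = -65 → (-65,-7,-28)

-65,-7,-28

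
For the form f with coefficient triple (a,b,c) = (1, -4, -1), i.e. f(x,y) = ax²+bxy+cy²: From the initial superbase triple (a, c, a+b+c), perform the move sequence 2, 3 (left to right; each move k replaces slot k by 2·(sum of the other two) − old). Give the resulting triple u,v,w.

start (1,-1,-4) = (f(1,0),f(0,1),f(1,1))
replace slot 2: 2·(1+(-4)) − (-1) = -5 → (1,-5,-4)
replace slot 3: 2·(1+(-5)) − (-4) = -4 → (1,-5,-4)

1,-5,-4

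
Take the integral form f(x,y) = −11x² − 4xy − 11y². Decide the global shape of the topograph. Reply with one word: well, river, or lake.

D = b²−4ac = (-4)² − 4·(-11)·(-11) = -468
D < 0 ⇒ definite ⇒ every region one sign ⇒ single well

well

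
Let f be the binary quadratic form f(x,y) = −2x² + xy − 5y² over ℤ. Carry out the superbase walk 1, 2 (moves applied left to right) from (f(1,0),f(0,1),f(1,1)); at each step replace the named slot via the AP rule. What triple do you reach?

start (-2,-5,-6) = (f(1,0),f(0,1),f(1,1))
replace slot 1: 2·((-5)+(-6)) − (-2) = -20 → (-20,-5,-6)
replace slot 2: 2·((-20)+(-6)) − (-5) = -47 → (-20,-47,-6)

-20,-47,-6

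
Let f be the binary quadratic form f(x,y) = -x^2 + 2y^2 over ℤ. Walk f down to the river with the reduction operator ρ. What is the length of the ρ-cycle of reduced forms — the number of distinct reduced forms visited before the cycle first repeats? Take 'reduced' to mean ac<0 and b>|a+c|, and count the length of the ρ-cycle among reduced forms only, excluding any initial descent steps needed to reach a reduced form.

D = 8, ⌊√D⌋ = 2
descent: ρ → (2,0,-1)
descent: ρ → (-1,2,1)  [lands on river]
river: ρ → (1,2,-1)
ρ-cycle length = 2 (tail of 2 descent steps not counted)

2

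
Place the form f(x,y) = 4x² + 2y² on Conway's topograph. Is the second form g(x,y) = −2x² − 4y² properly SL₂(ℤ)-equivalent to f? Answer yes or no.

D₁ = -32, D₂ = -32
f: flip: (4,0,2)→(2,0,4)
f: reduced (well bottom): (2,0,4) with a≤c, −a<b≤a
g is negative-definite; reduce −g:
−g: reduced (well bottom): (2,0,4) with a≤c, −a<b≤a
flip sign back: reduced form of g is (-2,0,-4)
reduced forms (2, 0, 4) vs (-2, 0, -4) ⇒ inequivalent

no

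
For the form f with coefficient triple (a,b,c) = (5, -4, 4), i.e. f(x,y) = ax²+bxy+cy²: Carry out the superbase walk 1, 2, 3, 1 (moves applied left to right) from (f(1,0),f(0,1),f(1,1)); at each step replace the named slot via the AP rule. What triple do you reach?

start (5,4,5) = (f(1,0),f(0,1),f(1,1))
replace slot 1: 2·(4+5) − 5 = 13 → (13,4,5)
replace slot 2: 2·(13+5) − 4 = 32 → (13,32,5)
replace slot 3: 2·(13+32) − 5 = 85 → (13,32,85)
replace slot 1: 2·(32+85) − 13 = 221 → (221,32,85)

221,32,85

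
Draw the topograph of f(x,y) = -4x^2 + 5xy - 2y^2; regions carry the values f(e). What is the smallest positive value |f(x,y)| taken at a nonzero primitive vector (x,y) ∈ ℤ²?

translate: b→3 (≡-5 mod 8), so (4,-5,2)→(4,3,1)
flip: (4,3,1)→(1,-3,4)
translate: b→1 (≡-3 mod 2), so (1,-3,4)→(1,1,2)
reduced (well bottom): (1,1,2) with a≤c, −a<b≤a
well minimum |f| = |-1| = 1 (negative-definite)

1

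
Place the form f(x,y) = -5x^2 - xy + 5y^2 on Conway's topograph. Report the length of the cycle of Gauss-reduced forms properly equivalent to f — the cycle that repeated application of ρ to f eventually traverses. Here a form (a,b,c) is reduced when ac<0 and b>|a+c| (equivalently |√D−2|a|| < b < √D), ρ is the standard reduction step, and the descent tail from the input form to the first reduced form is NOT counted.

D = 101, ⌊√D⌋ = 10
descent: ρ → (5,1,-5)  [lands on river]
river: ρ → (-5,9,1)
river: ρ → (1,9,-5)
river: ρ → (-5,1,5)
river: ρ → (5,9,-1)
river: ρ → (-1,9,5)
ρ-cycle length = 6 (tail of 1 descent step not counted)

6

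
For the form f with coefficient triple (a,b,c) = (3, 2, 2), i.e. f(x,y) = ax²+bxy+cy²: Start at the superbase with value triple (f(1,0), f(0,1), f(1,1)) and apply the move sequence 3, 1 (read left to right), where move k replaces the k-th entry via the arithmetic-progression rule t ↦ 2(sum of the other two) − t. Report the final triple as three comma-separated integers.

start (3,2,7) = (f(1,0),f(0,1),f(1,1))
replace slot 3: 2·(3+2) − 7 = 3 → (3,2,3)
replace slot 1: 2·(2+3) − 3 = 7 → (7,2,3)

7,2,3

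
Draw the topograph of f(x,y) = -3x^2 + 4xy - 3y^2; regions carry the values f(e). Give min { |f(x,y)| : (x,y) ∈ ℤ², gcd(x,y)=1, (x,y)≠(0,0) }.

translate: b→2 (≡-4 mod 6), so (3,-4,3)→(3,2,2)
flip: (3,2,2)→(2,-2,3)
translate: b→2 (≡-2 mod 4), so (2,-2,3)→(2,2,3)
reduced (well bottom): (2,2,3) with a≤c, −a<b≤a
well minimum |f| = |-2| = 2 (negative-definite)

2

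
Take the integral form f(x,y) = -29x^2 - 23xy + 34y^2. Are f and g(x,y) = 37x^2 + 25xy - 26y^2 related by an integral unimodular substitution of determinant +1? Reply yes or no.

D₁ = 4473, D₂ = 4473
river cycle of f (length 28): (34, 23, -29), (-29, 35, 28), (28, 21, -36), (-36, 51, 13), (13, 53, -32), (-32, 11, 34), (34, 57, -9), (-9, 51, 52), (52, 53, -8), (-8, 59, 31), … (18 more)
river cycle of g (length 28): (-26, 27, 36), (36, 45, -17), (-17, 57, 18), (18, 51, -26), (-26, 53, 16), (16, 43, -41), (-41, 39, 18), (18, 33, -47), (-47, 61, 4), (4, 59, -62), … (18 more)
cycles differ ⇒ inequivalent

no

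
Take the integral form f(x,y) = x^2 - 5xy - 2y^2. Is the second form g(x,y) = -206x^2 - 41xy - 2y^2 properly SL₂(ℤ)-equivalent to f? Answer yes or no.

D₁ = 33, D₂ = 33
river cycle of f (length 4): (-2, 5, 1), (1, 5, -2), (-2, 3, 3), (3, 3, -2)
river cycle of g (length 4): (-2, 5, 1), (1, 5, -2), (-2, 3, 3), (3, 3, -2)
cycles coincide ⇒ equivalent

yes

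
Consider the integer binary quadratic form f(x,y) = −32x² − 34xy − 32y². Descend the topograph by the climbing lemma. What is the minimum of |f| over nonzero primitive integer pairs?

translate: b→-30 (≡34 mod 64), so (32,34,32)→(32,-30,30)
flip: (32,-30,30)→(30,30,32)
reduced (well bottom): (30,30,32) with a≤c, −a<b≤a
well minimum |f| = |-30| = 30 (negative-definite)

30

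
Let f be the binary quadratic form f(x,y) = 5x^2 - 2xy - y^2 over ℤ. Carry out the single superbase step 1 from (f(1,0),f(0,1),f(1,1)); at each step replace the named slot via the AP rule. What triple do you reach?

start (5,-1,2) = (f(1,0),f(0,1),f(1,1))
replace slot 1: 2·((-1)+2) − 5 = -3 → (-3,-1,2)

-3,-1,2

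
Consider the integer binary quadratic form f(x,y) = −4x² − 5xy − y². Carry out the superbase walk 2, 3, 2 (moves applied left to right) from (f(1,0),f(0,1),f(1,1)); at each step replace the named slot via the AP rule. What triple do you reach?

start (-4,-1,-10) = (f(1,0),f(0,1),f(1,1))
replace slot 2: 2·((-4)+(-10)) − (-1) = -27 → (-4,-27,-10)
replace slot 3: 2·((-4)+(-27)) − (-10) = -52 → (-4,-27,-52)
replace slot 2: 2·((-4)+(-52)) − (-27) = -85 → (-4,-85,-52)

-4,-85,-52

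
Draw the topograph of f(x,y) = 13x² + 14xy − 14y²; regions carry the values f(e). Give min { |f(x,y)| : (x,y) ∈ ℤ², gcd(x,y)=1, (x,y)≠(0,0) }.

river: ρ → (-14,14,13)
river: ρ → (13,12,-15)
river: ρ → (-15,18,10)
river: ρ → (10,22,-11)
river: ρ → (-11,22,10)
river: ρ → (10,18,-15)
river: ρ → (-15,12,13)
river: ρ → (13,14,-14)
closes: descent 0, river 8
min |a| on river = 10

10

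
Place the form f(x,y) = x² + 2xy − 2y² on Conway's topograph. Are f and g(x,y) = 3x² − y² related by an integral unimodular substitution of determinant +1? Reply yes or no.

D₁ = 12, D₂ = 12
river cycle of f (length 2): (-2, 2, 1), (1, 2, -2)
river cycle of g (length 2): (-1, 2, 2), (2, 2, -1)
cycles differ ⇒ inequivalent

no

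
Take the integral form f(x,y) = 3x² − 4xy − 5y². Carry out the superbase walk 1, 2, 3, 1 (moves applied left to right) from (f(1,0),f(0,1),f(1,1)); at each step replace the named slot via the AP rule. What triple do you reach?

start (3,-5,-6) = (f(1,0),f(0,1),f(1,1))
replace slot 1: 2·((-5)+(-6)) − 3 = -25 → (-25,-5,-6)
replace slot 2: 2·((-25)+(-6)) − (-5) = -57 → (-25,-57,-6)
replace slot 3: 2·((-25)+(-57)) − (-6) = -158 → (-25,-57,-158)
replace slot 1: 2·((-57)+(-158)) − (-25) = -405 → (-405,-57,-158)

-405,-57,-158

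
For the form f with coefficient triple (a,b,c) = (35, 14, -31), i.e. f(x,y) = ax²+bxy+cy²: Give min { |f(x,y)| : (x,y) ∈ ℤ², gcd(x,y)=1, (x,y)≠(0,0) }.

river: ρ → (-31,48,18)
river: ρ → (18,60,-13)
river: ρ → (-13,44,50)
river: ρ → (50,56,-7)
river: ρ → (-7,56,50)
river: ρ → (50,44,-13)
river: ρ → (-13,60,18)
river: ρ → (18,48,-31)
river: ρ → (-31,14,35)
river: ρ → (35,56,-10)
river: ρ → (-10,64,11)
river: ρ → (11,46,-55)
river: ρ → (-55,64,2)
river: ρ → (2,64,-55)
river: ρ → (-55,46,11)
river: ρ → (11,64,-10)
river: ρ → (-10,56,35)
river: ρ → (35,14,-31)
closes: descent 0, river 18
min |a| on river = 2

2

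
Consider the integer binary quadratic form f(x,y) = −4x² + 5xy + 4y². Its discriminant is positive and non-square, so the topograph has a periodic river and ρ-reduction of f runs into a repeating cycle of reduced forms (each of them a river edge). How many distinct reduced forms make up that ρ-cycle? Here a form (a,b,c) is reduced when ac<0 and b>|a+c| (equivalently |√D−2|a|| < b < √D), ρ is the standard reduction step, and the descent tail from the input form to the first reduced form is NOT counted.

D = 89, ⌊√D⌋ = 9
river: ρ → (4,3,-5)
river: ρ → (-5,7,2)
river: ρ → (2,9,-1)
river: ρ → (-1,9,2)
river: ρ → (2,7,-5)
river: ρ → (-5,3,4)
river: ρ → (4,5,-4)
river: ρ → (-4,3,5)
river: ρ → (5,7,-2)
river: ρ → (-2,9,1)
river: ρ → (1,9,-2)
river: ρ → (-2,7,5)
river: ρ → (5,3,-4)
river: ρ → (-4,5,4)
ρ-cycle length = 14 (tail of 0 descent steps not counted)

14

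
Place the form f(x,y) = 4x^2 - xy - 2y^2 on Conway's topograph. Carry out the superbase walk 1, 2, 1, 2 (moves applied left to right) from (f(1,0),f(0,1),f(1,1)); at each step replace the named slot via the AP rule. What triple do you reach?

start (4,-2,1) = (f(1,0),f(0,1),f(1,1))
replace slot 1: 2·((-2)+1) − 4 = -6 → (-6,-2,1)
replace slot 2: 2·((-6)+1) − (-2) = -8 → (-6,-8,1)
replace slot 1: 2·((-8)+1) − (-6) = -8 → (-8,-8,1)
replace slot 2: 2·((-8)+1) − (-8) = -6 → (-8,-6,1)

-8,-6,1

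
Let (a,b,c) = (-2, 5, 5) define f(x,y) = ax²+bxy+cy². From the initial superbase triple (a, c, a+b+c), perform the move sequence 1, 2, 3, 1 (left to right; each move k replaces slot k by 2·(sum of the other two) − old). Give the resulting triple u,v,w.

start (-2,5,8) = (f(1,0),f(0,1),f(1,1))
replace slot 1: 2·(5+8) − (-2) = 28 → (28,5,8)
replace slot 2: 2·(28+8) − 5 = 67 → (28,67,8)
replace slot 3: 2·(28+67) − 8 = 182 → (28,67,182)
replace slot 1: 2·(67+182) − 28 = 470 → (470,67,182)

470,67,182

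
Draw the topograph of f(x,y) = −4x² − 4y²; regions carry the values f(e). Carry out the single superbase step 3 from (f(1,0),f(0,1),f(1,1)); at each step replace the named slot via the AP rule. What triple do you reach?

start (-4,-4,-8) = (f(1,0),f(0,1),f(1,1))
replace slot 3: 2·((-4)+(-4)) − (-8) = -8 → (-4,-4,-8)

-4,-4,-8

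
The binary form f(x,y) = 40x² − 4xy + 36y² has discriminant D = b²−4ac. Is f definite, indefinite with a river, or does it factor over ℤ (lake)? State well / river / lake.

D = b²−4ac = (-4)² − 4·40·36 = -5744
D < 0 ⇒ definite ⇒ every region one sign ⇒ single well

well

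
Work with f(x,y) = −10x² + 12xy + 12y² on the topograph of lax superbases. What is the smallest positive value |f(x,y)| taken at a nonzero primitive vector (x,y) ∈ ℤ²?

river: ρ → (12,12,-10)
river: ρ → (-10,8,14)
river: ρ → (14,20,-4)
river: ρ → (-4,20,14)
river: ρ → (14,8,-10)
river: ρ → (-10,12,12)
closes: descent 0, river 6
min |a| on river = 4

4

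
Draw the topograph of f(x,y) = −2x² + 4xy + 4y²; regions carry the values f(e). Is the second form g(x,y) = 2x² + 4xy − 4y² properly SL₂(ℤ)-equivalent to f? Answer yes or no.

D₁ = 48, D₂ = 48
river cycle of f (length 2): (4, 4, -2), (-2, 4, 4)
river cycle of g (length 2): (-4, 4, 2), (2, 4, -4)
cycles differ ⇒ inequivalent

no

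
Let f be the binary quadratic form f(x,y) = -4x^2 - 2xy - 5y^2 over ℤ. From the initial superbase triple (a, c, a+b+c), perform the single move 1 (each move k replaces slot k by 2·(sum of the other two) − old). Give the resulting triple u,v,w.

start (-4,-5,-11) = (f(1,0),f(0,1),f(1,1))
replace slot 1: 2·((-5)+(-11)) − (-4) = -28 → (-28,-5,-11)

-28,-5,-11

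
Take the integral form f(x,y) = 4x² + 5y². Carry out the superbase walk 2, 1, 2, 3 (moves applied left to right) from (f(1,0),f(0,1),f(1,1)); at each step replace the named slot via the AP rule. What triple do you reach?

start (4,5,9) = (f(1,0),f(0,1),f(1,1))
replace slot 2: 2·(4+9) − 5 = 21 → (4,21,9)
replace slot 1: 2·(21+9) − 4 = 56 → (56,21,9)
replace slot 2: 2·(56+9) − 21 = 109 → (56,109,9)
replace slot 3: 2·(56+109) − 9 = 321 → (56,109,321)

56,109,321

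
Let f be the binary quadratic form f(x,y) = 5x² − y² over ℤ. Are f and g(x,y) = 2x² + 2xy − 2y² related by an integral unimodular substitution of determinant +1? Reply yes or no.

D₁ = 20, D₂ = 20
river cycle of f (length 2): (-1, 4, 1), (1, 4, -1)
river cycle of g (length 2): (-2, 2, 2), (2, 2, -2)
cycles differ ⇒ inequivalent

no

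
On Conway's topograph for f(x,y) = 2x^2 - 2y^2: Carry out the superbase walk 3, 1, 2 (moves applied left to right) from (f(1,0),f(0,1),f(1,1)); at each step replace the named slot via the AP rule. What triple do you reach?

start (2,-2,0) = (f(1,0),f(0,1),f(1,1))
replace slot 3: 2·(2+(-2)) − 0 = 0 → (2,-2,0)
replace slot 1: 2·((-2)+0) − 2 = -6 → (-6,-2,0)
replace slot 2: 2·((-6)+0) − (-2) = -10 → (-6,-10,0)

-6,-10,0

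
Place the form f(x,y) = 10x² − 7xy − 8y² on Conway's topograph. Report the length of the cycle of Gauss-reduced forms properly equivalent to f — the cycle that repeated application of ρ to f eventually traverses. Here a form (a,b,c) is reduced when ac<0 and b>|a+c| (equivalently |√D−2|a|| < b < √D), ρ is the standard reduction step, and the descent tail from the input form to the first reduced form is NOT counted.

D = 369, ⌊√D⌋ = 19
descent: ρ → (-8,7,10)  [lands on river]
river: ρ → (10,13,-5)
river: ρ → (-5,17,4)
river: ρ → (4,15,-9)
river: ρ → (-9,3,10)
river: ρ → (10,17,-2)
river: ρ → (-2,19,1)
river: ρ → (1,19,-2)
river: ρ → (-2,17,10)
river: ρ → (10,3,-9)
river: ρ → (-9,15,4)
river: ρ → (4,17,-5)
river: ρ → (-5,13,10)
river: ρ → (10,7,-8)
river: ρ → (-8,9,9)
river: ρ → (9,9,-8)
ρ-cycle length = 16 (tail of 1 descent step not counted)

16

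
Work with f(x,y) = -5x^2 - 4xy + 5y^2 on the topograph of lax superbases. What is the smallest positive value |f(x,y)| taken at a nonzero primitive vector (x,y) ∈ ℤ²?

descent: ρ → (5,4,-5)  [lands on river]
river: ρ → (-5,6,4)
river: ρ → (4,10,-1)
river: ρ → (-1,10,4)
river: ρ → (4,6,-5)
river: ρ → (-5,4,5)
river: ρ → (5,6,-4)
river: ρ → (-4,10,1)
river: ρ → (1,10,-4)
river: ρ → (-4,6,5)
closes: descent 1, river 10
min |a| on river = 1

1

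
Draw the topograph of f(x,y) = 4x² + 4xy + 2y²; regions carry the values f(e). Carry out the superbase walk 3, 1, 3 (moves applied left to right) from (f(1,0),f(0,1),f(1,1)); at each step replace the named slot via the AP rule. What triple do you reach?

start (4,2,10) = (f(1,0),f(0,1),f(1,1))
replace slot 3: 2·(4+2) − 10 = 2 → (4,2,2)
replace slot 1: 2·(2+2) − 4 = 4 → (4,2,2)
replace slot 3: 2·(4+2) − 2 = 10 → (4,2,10)

4,2,10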